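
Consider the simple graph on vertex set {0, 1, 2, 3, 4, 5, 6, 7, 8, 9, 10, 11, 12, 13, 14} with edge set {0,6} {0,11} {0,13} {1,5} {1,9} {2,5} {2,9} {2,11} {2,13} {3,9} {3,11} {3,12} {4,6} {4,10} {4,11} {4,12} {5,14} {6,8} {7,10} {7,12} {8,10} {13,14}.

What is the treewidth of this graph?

A width-3 tree decomposition is:
Bags: B1 = {7, 8, 10, 12}  B2 = {4, 8, 10, 12}  B3 = {4, 6, 8, 12}  B4 = {3, 4, 6, 12}  B5 = {3, 4, 6, 11}  B6 = {0, 3, 6, 11}  B7 = {0, 3, 9, 11}  B8 = {0, 2, 9, 11}  B9 = {0, 2, 9, 13}  B10 = {1, 2, 9, 13}  B11 = {1, 2, 5, 13}  B12 = {1, 5, 13, 14}
Tree: B1–B2, B2–B3, B3–B4, B4–B5, B5–B6, B6–B7, B7–B8, B8–B9, B9–B10, B10–B11, B11–B12
Every bag has size at most 4, so the width is 4 − 1 = 3 and tw(G) ≤ 3. For the lower bound: the 4 vertex sets {7,8,10}, {12}, {4}, {0,3,6,11} are disjoint, each induces a connected subgraph, and every pair is joined by at least one edge of G. Contracting each set to a single vertex therefore yields K_{4} as a minor, and since treewidth is minor-monotone, tw(G) ≥ tw(K_{4}) = 3. Combining the bounds, tw(G) = 3.

3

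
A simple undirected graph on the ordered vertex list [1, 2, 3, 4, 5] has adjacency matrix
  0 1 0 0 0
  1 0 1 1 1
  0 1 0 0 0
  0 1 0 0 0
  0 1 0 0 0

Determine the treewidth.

1

A width-1 tree decomposition is:
Bags: B1 = {2, 5}  B2 = {2, 3}  B3 = {1, 2}  B4 = {2, 4}
Tree: B1–B2, B2–B3, B1–B4
Every bag has size at most 2, so the width is 2 − 1 = 1 and tw(G) ≤ 1. Since G has at least one edge (e.g. 5–2), it is not an edgeless graph, so tw(G) ≥ 1. Combining the bounds, tw(G) = 1.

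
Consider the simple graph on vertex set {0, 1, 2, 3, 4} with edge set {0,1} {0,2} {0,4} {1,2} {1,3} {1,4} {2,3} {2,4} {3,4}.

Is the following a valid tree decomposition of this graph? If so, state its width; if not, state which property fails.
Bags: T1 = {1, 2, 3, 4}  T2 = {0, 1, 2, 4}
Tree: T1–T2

Checking the three conditions: (i) the bags cover all of {0, 1, 2, 3, 4}; (ii) for each edge, some bag contains both endpoints; (iii) the bags containing any fixed vertex form a subtree. All hold, so the decomposition is valid with width 4 − 1 = 3.

Yes; width 3.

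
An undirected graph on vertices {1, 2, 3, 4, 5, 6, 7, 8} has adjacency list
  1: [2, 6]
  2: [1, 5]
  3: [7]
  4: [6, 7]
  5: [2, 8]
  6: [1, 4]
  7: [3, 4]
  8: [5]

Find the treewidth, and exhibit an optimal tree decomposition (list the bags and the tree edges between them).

Treewidth 1.
One optimal decomposition is:
Bags: B1 = {3, 7}  B2 = {4, 7}  B3 = {4, 6}  B4 = {1, 6}  B5 = {1, 2}  B6 = {2, 5}  B7 = {5, 8}
Tree: B1–B2, B2–B3, B3–B4, B4–B5, B5–B6, B6–B7

The largest bag has 2 vertices, giving width 1; this decomposition certifies tw(G) ≤ 1. Any graph with an edge has treewidth ≥ 1, and G has the edge 3–7. The upper and lower bounds meet at 1, so that is the treewidth.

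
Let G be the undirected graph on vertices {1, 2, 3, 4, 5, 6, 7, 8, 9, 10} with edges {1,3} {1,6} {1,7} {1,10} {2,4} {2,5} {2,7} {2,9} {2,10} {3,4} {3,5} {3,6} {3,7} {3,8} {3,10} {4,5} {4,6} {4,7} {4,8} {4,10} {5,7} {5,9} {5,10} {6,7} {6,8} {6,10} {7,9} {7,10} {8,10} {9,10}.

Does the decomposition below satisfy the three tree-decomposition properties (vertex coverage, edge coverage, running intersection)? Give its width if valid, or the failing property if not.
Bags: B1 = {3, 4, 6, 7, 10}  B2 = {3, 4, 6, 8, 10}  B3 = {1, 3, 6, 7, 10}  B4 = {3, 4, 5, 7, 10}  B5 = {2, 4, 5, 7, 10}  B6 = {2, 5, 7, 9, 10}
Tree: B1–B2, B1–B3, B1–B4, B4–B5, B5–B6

Yes; width 4.

Vertex coverage: the bags together contain {1, 2, 3, 4, 5, 6, 7, 8, 9, 10}, the full vertex set. Edge coverage: each edge of G has both endpoints in at least one bag. Running intersection: for every vertex, the bags containing it form a connected subtree. All three properties hold, so this is a valid tree decomposition of width max|bag| − 1 = 4, and hence tw(G) ≤ 4.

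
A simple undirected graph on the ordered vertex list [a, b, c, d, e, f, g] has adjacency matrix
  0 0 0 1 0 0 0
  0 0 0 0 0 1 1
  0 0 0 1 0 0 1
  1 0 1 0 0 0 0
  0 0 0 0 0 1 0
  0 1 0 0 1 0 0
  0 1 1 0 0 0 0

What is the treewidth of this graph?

A width-1 tree decomposition is:
Bags: B1 = {a, d}  B2 = {c, d}  B3 = {c, g}  B4 = {b, g}  B5 = {b, f}  B6 = {e, f}
Tree: B1–B2, B2–B3, B3–B4, B4–B5, B5–B6
The largest bag has 2 vertices, giving width 1; this decomposition certifies tw(G) ≤ 1. Since G has at least one edge (e.g. a–d), it is not an edgeless graph, so tw(G) ≥ 1. Therefore the treewidth is 1.

1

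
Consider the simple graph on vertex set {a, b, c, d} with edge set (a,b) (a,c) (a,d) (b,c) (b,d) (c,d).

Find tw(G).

3

A width-3 tree decomposition is:
Bags: B1 = {a, b, c, d}
Tree: (single bag)
A single bag containing all 4 vertices is trivially a valid decomposition of width 3. For the lower bound, the 4 vertices {a, b, c, d} are pairwise adjacent, and any tree decomposition puts a clique entirely inside one bag — forcing width ≥ 3. The upper and lower bounds meet at 3, so that is the treewidth.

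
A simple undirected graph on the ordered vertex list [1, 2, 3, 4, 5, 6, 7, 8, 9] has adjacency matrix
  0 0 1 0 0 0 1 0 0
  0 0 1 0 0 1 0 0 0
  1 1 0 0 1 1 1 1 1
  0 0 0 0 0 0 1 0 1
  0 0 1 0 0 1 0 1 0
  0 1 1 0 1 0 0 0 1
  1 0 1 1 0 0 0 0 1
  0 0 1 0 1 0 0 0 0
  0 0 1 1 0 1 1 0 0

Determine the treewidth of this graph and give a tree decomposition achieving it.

The largest bag has 3 vertices, giving width 2; this decomposition certifies tw(G) ≤ 2. For the lower bound, the 3 vertices {3, 5, 8} are pairwise adjacent, and any tree decomposition puts a clique entirely inside one bag — forcing width ≥ 2. The upper and lower bounds meet at 2, so that is the treewidth.

Treewidth 2.
One such decomposition:
Bags: B1 = {3, 7, 9}  B2 = {1, 3, 7}  B3 = {3, 6, 9}  B4 = {3, 5, 6}  B5 = {4, 7, 9}  B6 = {2, 3, 6}  B7 = {3, 5, 8}
Tree: B1–B2, B1–B3, B3–B4, B1–B5, B4–B6, B4–B7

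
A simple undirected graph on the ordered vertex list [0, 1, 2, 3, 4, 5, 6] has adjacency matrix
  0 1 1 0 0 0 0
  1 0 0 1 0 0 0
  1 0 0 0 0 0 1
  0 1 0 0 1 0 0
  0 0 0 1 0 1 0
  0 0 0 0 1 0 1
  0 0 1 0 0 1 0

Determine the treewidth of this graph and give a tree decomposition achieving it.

Treewidth 2.
Bags: B1 = {1, 3, 4}  B2 = {1, 4, 5}  B3 = {1, 5, 6}  B4 = {1, 2, 6}  B5 = {0, 1, 2}
Tree: B1–B2, B2–B3, B3–B4, B4–B5

The largest bag has 3 vertices, giving width 2; this decomposition certifies tw(G) ≤ 2. For the lower bound, G contains the cycle 1–3–4–5–6–2–0–1, so G is not a forest; only forests have treewidth ≤ 1, hence tw(G) ≥ 2. The upper and lower bounds meet at 2, so that is the treewidth.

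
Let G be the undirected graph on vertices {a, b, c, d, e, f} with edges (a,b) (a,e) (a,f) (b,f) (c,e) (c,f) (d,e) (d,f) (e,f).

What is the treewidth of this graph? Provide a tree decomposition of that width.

The largest bag has 3 vertices, giving width 2; this decomposition certifies tw(G) ≤ 2. Conversely, {d, e, f} is a clique of size 3, and the vertices of any clique must share a bag in every tree decomposition; so some bag has ≥ 3 vertices and tw(G) ≥ 2. Hence tw(G) = 2 exactly.

Treewidth 2.
One optimal decomposition is:
Bags: B1 = {a, e, f}  B2 = {a, b, f}  B3 = {d, e, f}  B4 = {c, e, f}
Tree: B1–B2, B1–B3, B3–B4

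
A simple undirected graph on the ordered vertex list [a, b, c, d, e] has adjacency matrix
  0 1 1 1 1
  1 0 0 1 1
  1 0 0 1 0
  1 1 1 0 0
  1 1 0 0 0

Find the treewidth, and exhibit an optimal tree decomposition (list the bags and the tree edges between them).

The largest bag has 3 vertices, giving width 2; this decomposition certifies tw(G) ≤ 2. For the lower bound, the 3 vertices {a, c, d} are pairwise adjacent, and any tree decomposition puts a clique entirely inside one bag — forcing width ≥ 2. Combining the bounds, tw(G) = 2.

Treewidth 2.
Bags: B1 = {a, b, d}  B2 = {a, c, d}  B3 = {a, b, e}
Tree: B1–B2, B1–B3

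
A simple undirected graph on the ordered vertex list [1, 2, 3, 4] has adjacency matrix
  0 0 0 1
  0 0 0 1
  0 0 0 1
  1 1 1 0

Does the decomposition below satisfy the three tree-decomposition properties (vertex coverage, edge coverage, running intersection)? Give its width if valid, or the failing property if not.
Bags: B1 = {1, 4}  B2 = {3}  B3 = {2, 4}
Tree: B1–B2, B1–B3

No — edge (4,3) lies in no bag.

A tree decomposition must satisfy three properties: every vertex lies in some bag; for every edge, both endpoints lie together in some bag; and for every vertex, the bags containing it form a connected subtree. Here edge (4,3) lies in no bag, so the decomposition is invalid.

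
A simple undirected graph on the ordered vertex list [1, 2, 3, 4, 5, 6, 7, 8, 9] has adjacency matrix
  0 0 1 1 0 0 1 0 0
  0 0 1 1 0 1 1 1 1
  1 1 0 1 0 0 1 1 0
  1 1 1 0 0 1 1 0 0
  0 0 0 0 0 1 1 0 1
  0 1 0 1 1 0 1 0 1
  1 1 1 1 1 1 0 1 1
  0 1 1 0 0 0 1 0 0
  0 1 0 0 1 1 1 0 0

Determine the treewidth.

A width-3 tree decomposition is:
Bags: B1 = {2, 3, 4, 7}  B2 = {2, 4, 6, 7}  B3 = {2, 6, 7, 9}  B4 = {1, 3, 4, 7}  B5 = {5, 6, 7, 9}  B6 = {2, 3, 7, 8}
Tree: B1–B2, B2–B3, B1–B4, B3–B5, B1–B6
Each bag holds 4 vertices, so the decomposition has width 3, which upper-bounds the treewidth. For the lower bound, the 4 vertices {1, 3, 4, 7} are pairwise adjacent, and any tree decomposition puts a clique entirely inside one bag — forcing width ≥ 3. Therefore the treewidth is 3.

3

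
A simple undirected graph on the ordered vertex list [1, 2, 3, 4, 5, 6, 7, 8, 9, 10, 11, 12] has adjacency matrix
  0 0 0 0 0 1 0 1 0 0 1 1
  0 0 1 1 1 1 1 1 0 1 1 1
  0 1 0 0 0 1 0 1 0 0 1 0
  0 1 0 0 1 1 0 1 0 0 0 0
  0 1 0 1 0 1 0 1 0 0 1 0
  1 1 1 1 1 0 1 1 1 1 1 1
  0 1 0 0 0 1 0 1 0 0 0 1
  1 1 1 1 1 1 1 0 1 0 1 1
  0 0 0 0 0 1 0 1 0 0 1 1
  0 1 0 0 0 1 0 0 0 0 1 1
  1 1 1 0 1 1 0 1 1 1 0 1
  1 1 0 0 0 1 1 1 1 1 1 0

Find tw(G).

A width-4 tree decomposition is:
Bags: B1 = {2, 3, 6, 8, 11}  B2 = {2, 5, 6, 8, 11}  B3 = {2, 6, 8, 11, 12}  B4 = {2, 6, 7, 8, 12}  B5 = {2, 4, 5, 6, 8}  B6 = {6, 8, 9, 11, 12}  B7 = {1, 6, 8, 11, 12}  B8 = {2, 6, 10, 11, 12}
Tree: B1–B2, B2–B3, B3–B4, B2–B5, B3–B6, B6–B7, B3–B8
The largest bag has 5 vertices, giving width 4; this decomposition certifies tw(G) ≤ 4. On the other hand G contains the 5-clique {1, 6, 8, 11, 12}. A clique must lie in a single bag of any decomposition, so no decomposition can have width below 4. Combining the bounds, tw(G) = 4.

4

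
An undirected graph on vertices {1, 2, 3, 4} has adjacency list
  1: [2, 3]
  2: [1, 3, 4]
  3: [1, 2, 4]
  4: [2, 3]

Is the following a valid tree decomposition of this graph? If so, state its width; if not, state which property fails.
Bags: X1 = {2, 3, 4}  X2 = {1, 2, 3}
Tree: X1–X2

Vertex coverage: the bags together contain {1, 2, 3, 4}, the full vertex set. Edge coverage: each edge of G has both endpoints in at least one bag. Running intersection: for every vertex, the bags containing it form a connected subtree. All three properties hold, so this is a valid tree decomposition of width max|bag| − 1 = 2, and hence tw(G) ≤ 2.

Yes; width 2.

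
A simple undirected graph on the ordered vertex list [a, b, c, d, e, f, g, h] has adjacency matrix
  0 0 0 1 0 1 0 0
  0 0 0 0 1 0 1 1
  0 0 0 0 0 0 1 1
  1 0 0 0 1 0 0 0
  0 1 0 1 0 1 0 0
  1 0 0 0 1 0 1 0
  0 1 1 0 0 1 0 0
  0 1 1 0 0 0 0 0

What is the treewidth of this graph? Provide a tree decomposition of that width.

Every bag has size at most 3, so the width is 3 − 1 = 2 and tw(G) ≤ 2. The edges h–c–g–b–h form a cycle, so G is not a tree and its treewidth is at least 2. Combining the bounds, tw(G) = 2.

Treewidth 2.
One such decomposition:
Bags: B1 = {b, c, h}  B2 = {b, c, g}  B3 = {b, e, g}  B4 = {e, f, g}  B5 = {d, e, f}  B6 = {a, d, f}
Tree: B1–B2, B2–B3, B3–B4, B4–B5, B5–B6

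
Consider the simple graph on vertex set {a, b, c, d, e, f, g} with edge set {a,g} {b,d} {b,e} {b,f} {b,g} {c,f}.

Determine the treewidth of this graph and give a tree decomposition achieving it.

Treewidth 1.
One optimal decomposition is:
Bags: B1 = {b, f}  B2 = {b, e}  B3 = {c, f}  B4 = {b, g}  B5 = {a, g}  B6 = {b, d}
Tree: B1–B2, B1–B3, B1–B4, B4–B5, B1–B6

The largest bag has 2 vertices, giving width 1; this decomposition certifies tw(G) ≤ 1. G has an edge, so its treewidth is at least 1. The upper and lower bounds meet at 1, so that is the treewidth.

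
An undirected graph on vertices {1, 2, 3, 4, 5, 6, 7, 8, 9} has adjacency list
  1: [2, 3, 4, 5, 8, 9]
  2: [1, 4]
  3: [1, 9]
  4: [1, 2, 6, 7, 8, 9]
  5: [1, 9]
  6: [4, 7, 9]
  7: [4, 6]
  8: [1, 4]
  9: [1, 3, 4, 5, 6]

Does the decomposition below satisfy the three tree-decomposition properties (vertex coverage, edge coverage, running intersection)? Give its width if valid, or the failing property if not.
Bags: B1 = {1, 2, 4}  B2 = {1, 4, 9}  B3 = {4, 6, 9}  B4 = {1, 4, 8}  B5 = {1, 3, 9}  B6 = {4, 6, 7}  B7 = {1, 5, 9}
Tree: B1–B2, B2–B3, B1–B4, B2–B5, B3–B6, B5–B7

Every vertex of G appears in some bag (union = {1, 2, 3, 4, 5, 6, 7, 8, 9}); every edge is covered by a bag; and for each vertex v the set of bags containing v is connected in the bag tree. The decomposition is therefore valid. The largest bag has 3 vertices, so the width is 2.

Yes; width 2.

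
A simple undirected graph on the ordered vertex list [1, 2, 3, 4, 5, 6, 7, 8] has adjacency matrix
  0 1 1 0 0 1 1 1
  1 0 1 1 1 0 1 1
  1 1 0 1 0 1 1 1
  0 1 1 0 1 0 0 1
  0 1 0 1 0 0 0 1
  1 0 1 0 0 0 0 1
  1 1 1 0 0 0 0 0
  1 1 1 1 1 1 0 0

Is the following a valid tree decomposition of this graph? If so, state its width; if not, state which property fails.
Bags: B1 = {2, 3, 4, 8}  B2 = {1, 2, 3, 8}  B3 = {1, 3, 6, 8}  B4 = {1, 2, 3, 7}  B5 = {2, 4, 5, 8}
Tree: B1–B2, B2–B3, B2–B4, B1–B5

Checking the three conditions: (i) the bags cover all of {1, 2, 3, 4, 5, 6, 7, 8}; (ii) for each edge, some bag contains both endpoints; (iii) the bags containing any fixed vertex form a subtree. All hold, so the decomposition is valid with width 4 − 1 = 3.

Yes; width 3.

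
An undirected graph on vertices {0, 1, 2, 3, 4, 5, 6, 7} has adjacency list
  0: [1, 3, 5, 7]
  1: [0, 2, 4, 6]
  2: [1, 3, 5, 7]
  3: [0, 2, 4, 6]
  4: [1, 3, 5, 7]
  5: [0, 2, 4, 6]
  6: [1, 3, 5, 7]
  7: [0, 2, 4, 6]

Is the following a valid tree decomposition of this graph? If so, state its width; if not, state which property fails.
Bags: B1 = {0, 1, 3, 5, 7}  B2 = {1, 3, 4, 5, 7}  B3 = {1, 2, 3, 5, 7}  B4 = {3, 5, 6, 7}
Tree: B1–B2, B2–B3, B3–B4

A tree decomposition must satisfy three properties: every vertex lies in some bag; for every edge, both endpoints lie together in some bag; and for every vertex, the bags containing it form a connected subtree. Here edge (1,6) lies in no bag, so the decomposition is invalid.

No — edge (1,6) lies in no bag.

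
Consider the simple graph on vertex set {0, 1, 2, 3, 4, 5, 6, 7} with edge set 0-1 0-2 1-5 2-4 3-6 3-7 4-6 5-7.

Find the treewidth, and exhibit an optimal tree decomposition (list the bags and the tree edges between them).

Treewidth 2.
One such decomposition:
Bags: B1 = {3, 6, 7}  B2 = {5, 6, 7}  B3 = {1, 5, 6}  B4 = {0, 1, 6}  B5 = {0, 2, 6}  B6 = {2, 4, 6}
Tree: B1–B2, B2–B3, B3–B4, B4–B5, B5–B6

The largest bag has 3 vertices, giving width 2; this decomposition certifies tw(G) ≤ 2. Since 6–3–7–5–1–0–2–4–6 is a cycle in G, G is not acyclic. Forests are exactly the graphs of treewidth ≤ 1, so tw(G) ≥ 2. Therefore the treewidth is 2.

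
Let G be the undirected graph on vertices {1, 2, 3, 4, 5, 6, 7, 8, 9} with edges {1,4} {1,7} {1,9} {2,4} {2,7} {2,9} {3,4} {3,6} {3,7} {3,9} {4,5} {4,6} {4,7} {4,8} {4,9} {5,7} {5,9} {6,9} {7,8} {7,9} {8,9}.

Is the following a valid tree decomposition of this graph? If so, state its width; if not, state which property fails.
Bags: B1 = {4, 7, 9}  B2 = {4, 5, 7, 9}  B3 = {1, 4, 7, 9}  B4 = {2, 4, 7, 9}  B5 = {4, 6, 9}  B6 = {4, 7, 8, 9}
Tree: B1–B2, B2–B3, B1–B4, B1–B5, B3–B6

No — vertex 3 appears in no bag.

A tree decomposition must satisfy three properties: every vertex lies in some bag; for every edge, both endpoints lie together in some bag; and for every vertex, the bags containing it form a connected subtree. Here vertex 3 appears in no bag, so the decomposition is invalid.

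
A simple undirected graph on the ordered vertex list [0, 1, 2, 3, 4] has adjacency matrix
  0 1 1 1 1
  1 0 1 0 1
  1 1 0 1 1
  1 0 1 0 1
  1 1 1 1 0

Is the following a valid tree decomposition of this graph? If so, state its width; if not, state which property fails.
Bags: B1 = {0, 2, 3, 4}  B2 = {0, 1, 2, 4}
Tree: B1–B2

Yes; width 3.

Checking the three conditions: (i) the bags cover all of {0, 1, 2, 3, 4}; (ii) for each edge, some bag contains both endpoints; (iii) the bags containing any fixed vertex form a subtree. All hold, so the decomposition is valid with width 4 − 1 = 3.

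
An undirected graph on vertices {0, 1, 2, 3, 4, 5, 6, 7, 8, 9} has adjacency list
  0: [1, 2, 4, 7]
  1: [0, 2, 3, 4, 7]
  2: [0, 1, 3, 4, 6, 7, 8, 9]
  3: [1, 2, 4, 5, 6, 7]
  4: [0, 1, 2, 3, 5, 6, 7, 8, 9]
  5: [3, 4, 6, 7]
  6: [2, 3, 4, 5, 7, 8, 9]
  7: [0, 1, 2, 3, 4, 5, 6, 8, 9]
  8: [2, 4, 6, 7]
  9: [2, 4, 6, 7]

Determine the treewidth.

4

A width-4 tree decomposition is:
Bags: B1 = {2, 3, 4, 6, 7}  B2 = {2, 4, 6, 7, 8}  B3 = {1, 2, 3, 4, 7}  B4 = {3, 4, 5, 6, 7}  B5 = {2, 4, 6, 7, 9}  B6 = {0, 1, 2, 4, 7}
Tree: B1–B2, B1–B3, B1–B4, B1–B5, B3–B6
Every bag has size at most 5, so the width is 5 − 1 = 4 and tw(G) ≤ 4. Conversely, {0, 1, 2, 4, 7} is a clique of size 5, and the vertices of any clique must share a bag in every tree decomposition; so some bag has ≥ 5 vertices and tw(G) ≥ 4. Therefore the treewidth is 4.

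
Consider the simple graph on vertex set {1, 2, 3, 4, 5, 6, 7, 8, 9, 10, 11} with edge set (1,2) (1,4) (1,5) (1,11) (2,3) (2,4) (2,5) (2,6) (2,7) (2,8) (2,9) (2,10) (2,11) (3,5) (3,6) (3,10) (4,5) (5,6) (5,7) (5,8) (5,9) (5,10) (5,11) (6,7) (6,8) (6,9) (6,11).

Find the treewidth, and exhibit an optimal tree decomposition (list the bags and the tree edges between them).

Treewidth 3.
One optimal decomposition is:
Bags: B1 = {2, 5, 6, 9}  B2 = {2, 5, 6, 7}  B3 = {2, 3, 5, 6}  B4 = {2, 5, 6, 8}  B5 = {2, 5, 6, 11}  B6 = {1, 2, 5, 11}  B7 = {1, 2, 4, 5}  B8 = {2, 3, 5, 10}
Tree: B1–B2, B2–B3, B2–B4, B2–B5, B5–B6, B6–B7, B3–B8

The largest bag has 4 vertices, giving width 3; this decomposition certifies tw(G) ≤ 3. On the other hand G contains the 4-clique {1, 2, 5, 11}. A clique must lie in a single bag of any decomposition, so no decomposition can have width below 3. Hence tw(G) = 3 exactly.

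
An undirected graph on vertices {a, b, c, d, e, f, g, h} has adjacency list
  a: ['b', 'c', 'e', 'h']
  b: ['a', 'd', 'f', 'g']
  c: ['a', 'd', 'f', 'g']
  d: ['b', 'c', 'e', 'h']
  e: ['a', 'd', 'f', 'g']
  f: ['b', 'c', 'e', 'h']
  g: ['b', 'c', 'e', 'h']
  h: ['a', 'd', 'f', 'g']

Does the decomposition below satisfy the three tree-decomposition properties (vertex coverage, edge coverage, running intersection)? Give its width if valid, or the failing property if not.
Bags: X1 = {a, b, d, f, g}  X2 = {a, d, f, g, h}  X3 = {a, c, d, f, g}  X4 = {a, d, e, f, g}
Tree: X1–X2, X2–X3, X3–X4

Yes; width 4.

Every vertex of G appears in some bag (union = {a, b, c, d, e, f, g, h}); every edge is covered by a bag; and for each vertex v the set of bags containing v is connected in the bag tree. The decomposition is therefore valid. The largest bag has 5 vertices, so the width is 4.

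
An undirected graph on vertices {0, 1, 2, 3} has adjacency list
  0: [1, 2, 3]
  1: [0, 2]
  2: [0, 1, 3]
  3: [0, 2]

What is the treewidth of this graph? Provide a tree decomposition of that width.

The largest bag has 3 vertices, giving width 2; this decomposition certifies tw(G) ≤ 2. On the other hand G contains the 3-clique {0, 1, 2}. A clique must lie in a single bag of any decomposition, so no decomposition can have width below 2. Therefore the treewidth is 2.

Treewidth 2.
One such decomposition:
Bags: B1 = {0, 2, 3}  B2 = {0, 1, 2}
Tree: B1–B2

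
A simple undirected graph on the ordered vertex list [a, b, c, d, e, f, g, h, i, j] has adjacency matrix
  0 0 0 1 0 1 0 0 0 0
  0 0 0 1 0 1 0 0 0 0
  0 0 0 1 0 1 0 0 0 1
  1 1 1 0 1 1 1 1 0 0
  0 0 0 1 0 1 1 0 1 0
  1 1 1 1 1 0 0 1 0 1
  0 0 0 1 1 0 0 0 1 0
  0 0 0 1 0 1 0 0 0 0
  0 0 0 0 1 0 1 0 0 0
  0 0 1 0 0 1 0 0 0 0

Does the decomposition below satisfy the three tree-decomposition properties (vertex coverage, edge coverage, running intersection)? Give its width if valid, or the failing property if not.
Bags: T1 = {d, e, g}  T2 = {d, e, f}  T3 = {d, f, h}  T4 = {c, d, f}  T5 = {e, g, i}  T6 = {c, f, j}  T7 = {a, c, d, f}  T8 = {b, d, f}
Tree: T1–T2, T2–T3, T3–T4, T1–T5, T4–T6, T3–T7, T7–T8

A tree decomposition must satisfy three properties: every vertex lies in some bag; for every edge, both endpoints lie together in some bag; and for every vertex, the bags containing it form a connected subtree. Here bags containing vertex c are not connected in the tree, so the decomposition is invalid.

No — bags containing vertex c are not connected in the tree.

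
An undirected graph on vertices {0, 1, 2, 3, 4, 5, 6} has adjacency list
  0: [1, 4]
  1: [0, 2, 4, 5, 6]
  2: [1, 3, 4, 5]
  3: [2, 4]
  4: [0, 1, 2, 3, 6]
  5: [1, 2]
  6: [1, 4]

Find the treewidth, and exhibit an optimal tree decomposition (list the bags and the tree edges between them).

Treewidth 2.
Bags: B1 = {1, 4, 6}  B2 = {1, 2, 4}  B3 = {2, 3, 4}  B4 = {1, 2, 5}  B5 = {0, 1, 4}
Tree: B1–B2, B2–B3, B2–B4, B2–B5

Every bag has size at most 3, so the width is 3 − 1 = 2 and tw(G) ≤ 2. Conversely, {0, 1, 4} is a clique of size 3, and the vertices of any clique must share a bag in every tree decomposition; so some bag has ≥ 3 vertices and tw(G) ≥ 2. Therefore the treewidth is 2.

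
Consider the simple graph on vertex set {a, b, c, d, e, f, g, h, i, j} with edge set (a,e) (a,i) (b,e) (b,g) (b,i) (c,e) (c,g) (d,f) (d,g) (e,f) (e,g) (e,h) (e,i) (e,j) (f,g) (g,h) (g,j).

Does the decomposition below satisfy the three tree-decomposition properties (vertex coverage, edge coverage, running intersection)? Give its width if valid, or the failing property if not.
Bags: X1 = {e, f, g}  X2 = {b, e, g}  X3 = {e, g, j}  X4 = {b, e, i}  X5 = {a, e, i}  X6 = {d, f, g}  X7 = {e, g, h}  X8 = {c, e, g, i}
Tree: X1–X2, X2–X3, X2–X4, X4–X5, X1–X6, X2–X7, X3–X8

A tree decomposition must satisfy three properties: every vertex lies in some bag; for every edge, both endpoints lie together in some bag; and for every vertex, the bags containing it form a connected subtree. Here bags containing vertex i are not connected in the tree, so the decomposition is invalid.

No — bags containing vertex i are not connected in the tree.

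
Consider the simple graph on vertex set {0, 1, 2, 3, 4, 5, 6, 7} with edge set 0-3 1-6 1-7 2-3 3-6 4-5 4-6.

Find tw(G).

1

A width-1 tree decomposition is:
Bags: B1 = {1, 6}  B2 = {3, 6}  B3 = {2, 3}  B4 = {4, 6}  B5 = {1, 7}  B6 = {0, 3}  B7 = {4, 5}
Tree: B1–B2, B2–B3, B1–B4, B1–B5, B3–B6, B4–B7
The largest bag has 2 vertices, giving width 1; this decomposition certifies tw(G) ≤ 1. Since G has at least one edge (e.g. 1–6), it is not an edgeless graph, so tw(G) ≥ 1. Therefore the treewidth is 1.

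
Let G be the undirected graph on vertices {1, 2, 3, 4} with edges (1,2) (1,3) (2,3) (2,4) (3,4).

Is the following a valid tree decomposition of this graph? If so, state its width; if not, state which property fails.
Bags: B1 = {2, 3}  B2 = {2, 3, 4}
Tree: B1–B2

A tree decomposition must satisfy three properties: every vertex lies in some bag; for every edge, both endpoints lie together in some bag; and for every vertex, the bags containing it form a connected subtree. Here vertex 1 appears in no bag, so the decomposition is invalid.

No — vertex 1 appears in no bag.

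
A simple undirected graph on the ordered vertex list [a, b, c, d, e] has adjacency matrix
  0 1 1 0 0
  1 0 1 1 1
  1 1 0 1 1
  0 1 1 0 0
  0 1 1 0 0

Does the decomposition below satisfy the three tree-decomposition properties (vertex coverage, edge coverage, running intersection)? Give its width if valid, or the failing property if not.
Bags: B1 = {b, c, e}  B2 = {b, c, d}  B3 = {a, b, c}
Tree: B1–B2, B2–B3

Yes; width 2.

Every vertex of G appears in some bag (union = {a, b, c, d, e}); every edge is covered by a bag; and for each vertex v the set of bags containing v is connected in the bag tree. The decomposition is therefore valid. The largest bag has 3 vertices, so the width is 2.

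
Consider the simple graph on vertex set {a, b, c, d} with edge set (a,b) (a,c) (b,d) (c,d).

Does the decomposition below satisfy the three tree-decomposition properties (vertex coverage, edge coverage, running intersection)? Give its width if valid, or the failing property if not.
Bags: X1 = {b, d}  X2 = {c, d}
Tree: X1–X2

A tree decomposition must satisfy three properties: every vertex lies in some bag; for every edge, both endpoints lie together in some bag; and for every vertex, the bags containing it form a connected subtree. Here vertex a appears in no bag, so the decomposition is invalid.

No — vertex a appears in no bag.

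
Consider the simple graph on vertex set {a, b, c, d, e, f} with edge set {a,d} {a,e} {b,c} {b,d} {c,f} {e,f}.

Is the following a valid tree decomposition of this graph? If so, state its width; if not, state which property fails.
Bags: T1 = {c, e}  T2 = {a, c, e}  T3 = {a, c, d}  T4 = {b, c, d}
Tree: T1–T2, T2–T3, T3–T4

No — vertex f appears in no bag.

A tree decomposition must satisfy three properties: every vertex lies in some bag; for every edge, both endpoints lie together in some bag; and for every vertex, the bags containing it form a connected subtree. Here vertex f appears in no bag, so the decomposition is invalid.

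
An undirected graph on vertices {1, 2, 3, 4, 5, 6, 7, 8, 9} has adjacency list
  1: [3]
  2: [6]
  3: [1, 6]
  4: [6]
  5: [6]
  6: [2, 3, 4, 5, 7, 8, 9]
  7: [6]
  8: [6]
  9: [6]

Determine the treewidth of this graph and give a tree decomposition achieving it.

The largest bag has 2 vertices, giving width 1; this decomposition certifies tw(G) ≤ 1. Since G has at least one edge (e.g. 6–2), it is not an edgeless graph, so tw(G) ≥ 1. Therefore the treewidth is 1.

Treewidth 1.
One optimal decomposition is:
Bags: B1 = {2, 6}  B2 = {3, 6}  B3 = {6, 7}  B4 = {4, 6}  B5 = {5, 6}  B6 = {1, 3}  B7 = {6, 8}  B8 = {6, 9}
Tree: B1–B2, B2–B3, B1–B4, B2–B5, B2–B6, B1–B7, B5–B8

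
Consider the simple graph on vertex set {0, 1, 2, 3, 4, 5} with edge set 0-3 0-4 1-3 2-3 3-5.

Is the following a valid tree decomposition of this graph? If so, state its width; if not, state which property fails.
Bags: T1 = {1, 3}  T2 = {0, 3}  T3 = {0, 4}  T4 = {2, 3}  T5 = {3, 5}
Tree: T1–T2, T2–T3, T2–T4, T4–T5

Every vertex of G appears in some bag (union = {0, 1, 2, 3, 4, 5}); every edge is covered by a bag; and for each vertex v the set of bags containing v is connected in the bag tree. The decomposition is therefore valid. The largest bag has 2 vertices, so the width is 1.

Yes; width 1.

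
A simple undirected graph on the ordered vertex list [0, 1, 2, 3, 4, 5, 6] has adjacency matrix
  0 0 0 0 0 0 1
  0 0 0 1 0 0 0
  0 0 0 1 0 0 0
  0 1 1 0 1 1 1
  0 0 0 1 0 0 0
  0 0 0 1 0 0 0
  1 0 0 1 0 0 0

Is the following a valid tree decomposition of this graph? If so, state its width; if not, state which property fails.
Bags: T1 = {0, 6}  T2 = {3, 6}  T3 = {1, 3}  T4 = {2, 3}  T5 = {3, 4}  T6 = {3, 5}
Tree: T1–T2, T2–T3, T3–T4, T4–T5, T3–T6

Checking the three conditions: (i) the bags cover all of {0, 1, 2, 3, 4, 5, 6}; (ii) for each edge, some bag contains both endpoints; (iii) the bags containing any fixed vertex form a subtree. All hold, so the decomposition is valid with width 2 − 1 = 1.

Yes; width 1.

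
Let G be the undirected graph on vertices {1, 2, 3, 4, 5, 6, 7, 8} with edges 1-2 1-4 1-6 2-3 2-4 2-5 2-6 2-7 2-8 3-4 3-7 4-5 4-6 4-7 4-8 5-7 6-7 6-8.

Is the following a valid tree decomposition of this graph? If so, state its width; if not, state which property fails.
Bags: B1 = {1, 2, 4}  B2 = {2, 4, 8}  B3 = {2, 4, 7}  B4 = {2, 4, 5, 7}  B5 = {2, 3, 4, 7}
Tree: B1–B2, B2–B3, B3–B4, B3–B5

A tree decomposition must satisfy three properties: every vertex lies in some bag; for every edge, both endpoints lie together in some bag; and for every vertex, the bags containing it form a connected subtree. Here vertex 6 appears in no bag, so the decomposition is invalid.

No — vertex 6 appears in no bag.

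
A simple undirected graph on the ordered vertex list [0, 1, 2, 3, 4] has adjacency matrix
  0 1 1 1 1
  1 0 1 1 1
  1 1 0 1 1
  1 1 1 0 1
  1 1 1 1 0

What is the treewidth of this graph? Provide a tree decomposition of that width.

A single bag containing all 5 vertices is trivially a valid decomposition of width 4. On the other hand G contains the 5-clique {0, 1, 2, 3, 4}. A clique must lie in a single bag of any decomposition, so no decomposition can have width below 4. The upper and lower bounds meet at 4, so that is the treewidth.

Treewidth 4.
One such decomposition:
Bags: B1 = {0, 1, 2, 3, 4}
Tree: (single bag)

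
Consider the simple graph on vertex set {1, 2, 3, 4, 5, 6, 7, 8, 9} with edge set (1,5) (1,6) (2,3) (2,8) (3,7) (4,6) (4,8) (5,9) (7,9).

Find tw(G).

2

A width-2 tree decomposition is:
Bags: B1 = {5, 7, 9}  B2 = {1, 5, 7}  B3 = {1, 6, 7}  B4 = {4, 6, 7}  B5 = {4, 7, 8}  B6 = {2, 7, 8}  B7 = {2, 3, 7}
Tree: B1–B2, B2–B3, B3–B4, B4–B5, B5–B6, B6–B7
Each bag holds 3 vertices, so the decomposition has width 2, which upper-bounds the treewidth. For the lower bound, G contains the cycle 7–9–5–1–6–4–8–2–3–7, so G is not a forest; only forests have treewidth ≤ 1, hence tw(G) ≥ 2. Therefore the treewidth is 2.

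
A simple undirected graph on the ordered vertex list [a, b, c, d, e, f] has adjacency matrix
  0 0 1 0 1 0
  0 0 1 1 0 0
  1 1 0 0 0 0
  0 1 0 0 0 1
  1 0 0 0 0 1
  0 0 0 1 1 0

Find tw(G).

A width-2 tree decomposition is:
Bags: B1 = {d, e, f}  B2 = {b, d, e}  B3 = {b, c, e}  B4 = {a, c, e}
Tree: B1–B2, B2–B3, B3–B4
The largest bag has 3 vertices, giving width 2; this decomposition certifies tw(G) ≤ 2. The edges e–f–d–b–c–a–e form a cycle, so G is not a tree and its treewidth is at least 2. Combining the bounds, tw(G) = 2.

2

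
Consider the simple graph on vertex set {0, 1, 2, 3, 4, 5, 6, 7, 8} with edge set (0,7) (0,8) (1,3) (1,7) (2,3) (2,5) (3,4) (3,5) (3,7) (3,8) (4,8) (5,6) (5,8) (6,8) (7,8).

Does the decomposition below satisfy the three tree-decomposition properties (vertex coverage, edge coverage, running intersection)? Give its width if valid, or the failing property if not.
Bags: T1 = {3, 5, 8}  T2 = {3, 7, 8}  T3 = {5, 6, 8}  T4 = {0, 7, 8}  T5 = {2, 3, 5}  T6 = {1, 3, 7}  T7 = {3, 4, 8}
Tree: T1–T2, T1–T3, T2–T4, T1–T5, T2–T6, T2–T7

Every vertex of G appears in some bag (union = {0, 1, 2, 3, 4, 5, 6, 7, 8}); every edge is covered by a bag; and for each vertex v the set of bags containing v is connected in the bag tree. The decomposition is therefore valid. The largest bag has 3 vertices, so the width is 2.

Yes; width 2.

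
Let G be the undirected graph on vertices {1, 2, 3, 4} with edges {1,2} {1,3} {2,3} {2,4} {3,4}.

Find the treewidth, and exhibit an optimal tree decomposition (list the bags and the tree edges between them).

Each bag holds 3 vertices, so the decomposition has width 2, which upper-bounds the treewidth. Conversely, {1, 2, 3} is a clique of size 3, and the vertices of any clique must share a bag in every tree decomposition; so some bag has ≥ 3 vertices and tw(G) ≥ 2. Hence tw(G) = 2 exactly.

Treewidth 2.
One such decomposition:
Bags: B1 = {1, 2, 3}  B2 = {2, 3, 4}
Tree: B1–B2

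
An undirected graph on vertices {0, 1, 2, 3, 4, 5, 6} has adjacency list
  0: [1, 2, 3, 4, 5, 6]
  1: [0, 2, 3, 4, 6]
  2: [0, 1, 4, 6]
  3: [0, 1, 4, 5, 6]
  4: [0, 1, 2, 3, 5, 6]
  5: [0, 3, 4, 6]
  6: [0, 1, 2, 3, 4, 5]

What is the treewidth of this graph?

4

A width-4 tree decomposition is:
Bags: B1 = {0, 1, 3, 4, 6}  B2 = {0, 3, 4, 5, 6}  B3 = {0, 1, 2, 4, 6}
Tree: B1–B2, B1–B3
The largest bag has 5 vertices, giving width 4; this decomposition certifies tw(G) ≤ 4. For the lower bound, the 5 vertices {0, 1, 2, 4, 6} are pairwise adjacent, and any tree decomposition puts a clique entirely inside one bag — forcing width ≥ 4. Hence tw(G) = 4 exactly.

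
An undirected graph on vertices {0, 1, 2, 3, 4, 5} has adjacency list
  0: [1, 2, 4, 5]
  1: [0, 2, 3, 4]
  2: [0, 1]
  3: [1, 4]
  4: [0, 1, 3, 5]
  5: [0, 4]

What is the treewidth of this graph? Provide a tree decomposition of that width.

Each bag holds 3 vertices, so the decomposition has width 2, which upper-bounds the treewidth. On the other hand G contains the 3-clique {0, 1, 2}. A clique must lie in a single bag of any decomposition, so no decomposition can have width below 2. Combining the bounds, tw(G) = 2.

Treewidth 2.
Bags: B1 = {0, 4, 5}  B2 = {0, 1, 4}  B3 = {1, 3, 4}  B4 = {0, 1, 2}
Tree: B1–B2, B2–B3, B2–B4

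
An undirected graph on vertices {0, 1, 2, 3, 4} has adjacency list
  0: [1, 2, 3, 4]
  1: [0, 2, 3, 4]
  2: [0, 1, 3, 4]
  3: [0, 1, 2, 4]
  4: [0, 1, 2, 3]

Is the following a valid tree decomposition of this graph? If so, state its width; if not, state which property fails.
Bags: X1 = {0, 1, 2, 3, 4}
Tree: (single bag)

Vertex coverage: the bags together contain {0, 1, 2, 3, 4}, the full vertex set. Edge coverage: each edge of G has both endpoints in at least one bag. Running intersection: for every vertex, the bags containing it form a connected subtree. All three properties hold, so this is a valid tree decomposition of width max|bag| − 1 = 4, and hence tw(G) ≤ 4.

Yes; width 4.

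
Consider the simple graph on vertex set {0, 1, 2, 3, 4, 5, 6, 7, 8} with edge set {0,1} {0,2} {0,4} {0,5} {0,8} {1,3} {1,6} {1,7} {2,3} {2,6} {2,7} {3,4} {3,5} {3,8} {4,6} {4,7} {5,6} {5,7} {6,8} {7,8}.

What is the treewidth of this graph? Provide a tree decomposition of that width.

Treewidth 4.
Bags: B1 = {0, 2, 3, 6, 7}  B2 = {0, 1, 3, 6, 7}  B3 = {0, 3, 5, 6, 7}  B4 = {0, 3, 4, 6, 7}  B5 = {0, 3, 6, 7, 8}
Tree: B1–B2, B2–B3, B3–B4, B4–B5

Every bag has size at most 5, so the width is 5 − 1 = 4 and tw(G) ≤ 4. For the lower bound: the 5 vertex sets {0,2}, {1,7}, {3,5}, {6}, {4} are disjoint, each induces a connected subgraph, and every pair is joined by at least one edge of G. Contracting each set to a single vertex therefore yields K_{5} as a minor, and since treewidth is minor-monotone, tw(G) ≥ tw(K_{5}) = 4. Combining the bounds, tw(G) = 4.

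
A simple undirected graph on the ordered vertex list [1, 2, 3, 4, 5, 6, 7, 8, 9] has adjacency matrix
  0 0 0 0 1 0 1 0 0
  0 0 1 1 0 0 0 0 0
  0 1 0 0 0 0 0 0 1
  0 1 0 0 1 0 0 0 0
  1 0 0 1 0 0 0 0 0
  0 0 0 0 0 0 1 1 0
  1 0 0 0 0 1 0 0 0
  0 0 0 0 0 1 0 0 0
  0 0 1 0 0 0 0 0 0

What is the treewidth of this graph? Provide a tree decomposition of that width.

Every bag has size at most 2, so the width is 2 − 1 = 1 and tw(G) ≤ 1. Any graph with an edge has treewidth ≥ 1, and G has the edge 9–3. Hence tw(G) = 1 exactly.

Treewidth 1.
One optimal decomposition is:
Bags: B1 = {3, 9}  B2 = {2, 3}  B3 = {2, 4}  B4 = {4, 5}  B5 = {1, 5}  B6 = {1, 7}  B7 = {6, 7}  B8 = {6, 8}
Tree: B1–B2, B2–B3, B3–B4, B4–B5, B5–B6, B6–B7, B7–B8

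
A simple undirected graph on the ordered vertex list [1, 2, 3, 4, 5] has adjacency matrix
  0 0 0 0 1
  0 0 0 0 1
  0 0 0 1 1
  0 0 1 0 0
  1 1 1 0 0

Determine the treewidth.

1

A width-1 tree decomposition is:
Bags: B1 = {3, 5}  B2 = {1, 5}  B3 = {2, 5}  B4 = {3, 4}
Tree: B1–B2, B1–B3, B1–B4
Every bag has size at most 2, so the width is 2 − 1 = 1 and tw(G) ≤ 1. G has an edge, so its treewidth is at least 1. Combining the bounds, tw(G) = 1.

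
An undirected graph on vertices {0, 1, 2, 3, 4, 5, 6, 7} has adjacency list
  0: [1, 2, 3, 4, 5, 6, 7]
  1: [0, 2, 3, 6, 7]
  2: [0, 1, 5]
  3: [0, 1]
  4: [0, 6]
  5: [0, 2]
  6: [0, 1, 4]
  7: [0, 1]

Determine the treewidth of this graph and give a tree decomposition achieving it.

Treewidth 2.
Bags: B1 = {0, 1, 7}  B2 = {0, 1, 6}  B3 = {0, 4, 6}  B4 = {0, 1, 2}  B5 = {0, 2, 5}  B6 = {0, 1, 3}
Tree: B1–B2, B2–B3, B2–B4, B4–B5, B1–B6

The largest bag has 3 vertices, giving width 2; this decomposition certifies tw(G) ≤ 2. For the lower bound, the 3 vertices {0, 1, 2} are pairwise adjacent, and any tree decomposition puts a clique entirely inside one bag — forcing width ≥ 2. Combining the bounds, tw(G) = 2.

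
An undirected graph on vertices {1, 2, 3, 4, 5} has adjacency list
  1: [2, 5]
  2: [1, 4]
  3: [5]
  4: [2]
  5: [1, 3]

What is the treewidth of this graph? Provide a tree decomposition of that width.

Every bag has size at most 2, so the width is 2 − 1 = 1 and tw(G) ≤ 1. Since G has at least one edge (e.g. 3–5), it is not an edgeless graph, so tw(G) ≥ 1. Combining the bounds, tw(G) = 1.

Treewidth 1.
Bags: B1 = {3, 5}  B2 = {1, 5}  B3 = {1, 2}  B4 = {2, 4}
Tree: B1–B2, B2–B3, B3–B4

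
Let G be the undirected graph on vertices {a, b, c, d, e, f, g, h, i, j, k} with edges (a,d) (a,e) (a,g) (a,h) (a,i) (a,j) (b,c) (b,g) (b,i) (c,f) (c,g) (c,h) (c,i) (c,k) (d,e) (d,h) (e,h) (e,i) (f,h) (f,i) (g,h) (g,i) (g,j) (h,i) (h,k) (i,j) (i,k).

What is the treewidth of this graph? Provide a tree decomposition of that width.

Treewidth 3.
One optimal decomposition is:
Bags: B1 = {b, c, g, i}  B2 = {c, g, h, i}  B3 = {c, f, h, i}  B4 = {a, g, h, i}  B5 = {a, e, h, i}  B6 = {a, d, e, h}  B7 = {c, h, i, k}  B8 = {a, g, i, j}
Tree: B1–B2, B2–B3, B2–B4, B4–B5, B5–B6, B2–B7, B4–B8

Every bag has size at most 4, so the width is 4 − 1 = 3 and tw(G) ≤ 3. On the other hand G contains the 4-clique {a, d, e, h}. A clique must lie in a single bag of any decomposition, so no decomposition can have width below 3. The upper and lower bounds meet at 3, so that is the treewidth.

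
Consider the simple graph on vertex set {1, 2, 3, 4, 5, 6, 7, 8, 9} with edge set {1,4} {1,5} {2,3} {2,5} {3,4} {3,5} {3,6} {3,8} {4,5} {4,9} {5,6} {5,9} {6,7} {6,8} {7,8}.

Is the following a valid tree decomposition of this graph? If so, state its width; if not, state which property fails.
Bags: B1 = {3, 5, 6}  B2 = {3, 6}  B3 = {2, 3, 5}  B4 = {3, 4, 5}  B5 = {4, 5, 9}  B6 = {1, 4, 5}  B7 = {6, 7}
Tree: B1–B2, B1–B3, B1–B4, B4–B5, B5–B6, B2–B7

A tree decomposition must satisfy three properties: every vertex lies in some bag; for every edge, both endpoints lie together in some bag; and for every vertex, the bags containing it form a connected subtree. Here vertex 8 appears in no bag, so the decomposition is invalid.

No — vertex 8 appears in no bag.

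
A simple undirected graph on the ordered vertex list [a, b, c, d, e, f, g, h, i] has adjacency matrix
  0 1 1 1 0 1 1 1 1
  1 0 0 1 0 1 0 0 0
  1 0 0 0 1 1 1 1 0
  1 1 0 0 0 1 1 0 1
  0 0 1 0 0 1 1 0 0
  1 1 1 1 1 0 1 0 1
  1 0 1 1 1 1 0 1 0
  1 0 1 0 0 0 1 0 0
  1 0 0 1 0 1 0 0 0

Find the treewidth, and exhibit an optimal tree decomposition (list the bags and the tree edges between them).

Treewidth 3.
Bags: B1 = {a, c, f, g}  B2 = {a, c, g, h}  B3 = {a, d, f, g}  B4 = {c, e, f, g}  B5 = {a, b, d, f}  B6 = {a, d, f, i}
Tree: B1–B2, B1–B3, B1–B4, B3–B5, B3–B6

Every bag has size at most 4, so the width is 4 − 1 = 3 and tw(G) ≤ 3. For the lower bound, the 4 vertices {a, c, g, h} are pairwise adjacent, and any tree decomposition puts a clique entirely inside one bag — forcing width ≥ 3. Combining the bounds, tw(G) = 3.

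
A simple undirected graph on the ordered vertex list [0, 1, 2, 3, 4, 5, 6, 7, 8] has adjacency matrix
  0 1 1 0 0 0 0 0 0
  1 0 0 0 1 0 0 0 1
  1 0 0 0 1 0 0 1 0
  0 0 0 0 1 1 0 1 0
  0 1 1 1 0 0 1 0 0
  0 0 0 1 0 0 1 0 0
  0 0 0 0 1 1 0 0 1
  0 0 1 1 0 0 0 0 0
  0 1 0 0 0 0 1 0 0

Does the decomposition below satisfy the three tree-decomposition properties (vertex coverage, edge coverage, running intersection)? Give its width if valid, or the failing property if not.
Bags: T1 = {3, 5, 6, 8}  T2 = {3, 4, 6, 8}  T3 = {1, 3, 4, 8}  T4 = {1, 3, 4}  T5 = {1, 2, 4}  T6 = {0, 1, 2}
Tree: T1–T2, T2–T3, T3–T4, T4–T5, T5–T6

A tree decomposition must satisfy three properties: every vertex lies in some bag; for every edge, both endpoints lie together in some bag; and for every vertex, the bags containing it form a connected subtree. Here vertex 7 appears in no bag, so the decomposition is invalid.

No — vertex 7 appears in no bag.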